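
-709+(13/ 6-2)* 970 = -1642/ 3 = -547.33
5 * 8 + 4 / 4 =41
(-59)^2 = 3481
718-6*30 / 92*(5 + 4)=700.39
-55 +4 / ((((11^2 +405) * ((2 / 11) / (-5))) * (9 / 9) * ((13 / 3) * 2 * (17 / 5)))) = -6394355 / 116246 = -55.01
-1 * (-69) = 69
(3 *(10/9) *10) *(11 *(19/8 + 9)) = 25025/6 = 4170.83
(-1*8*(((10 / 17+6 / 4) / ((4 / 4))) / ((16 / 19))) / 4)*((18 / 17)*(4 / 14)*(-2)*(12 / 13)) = 72846 / 26299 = 2.77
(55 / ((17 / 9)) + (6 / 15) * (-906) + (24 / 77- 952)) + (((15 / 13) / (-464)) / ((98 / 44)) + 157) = -155860929891 / 138178040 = -1127.97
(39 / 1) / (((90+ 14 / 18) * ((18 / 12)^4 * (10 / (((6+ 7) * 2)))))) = 2704 / 12255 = 0.22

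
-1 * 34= -34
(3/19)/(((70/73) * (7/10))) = 219/931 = 0.24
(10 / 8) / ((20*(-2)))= -1 / 32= -0.03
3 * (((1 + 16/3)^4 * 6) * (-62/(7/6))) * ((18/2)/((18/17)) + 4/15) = -4250028452/315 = -13492153.82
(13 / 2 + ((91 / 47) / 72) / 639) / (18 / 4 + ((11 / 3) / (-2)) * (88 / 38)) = 25.55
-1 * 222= -222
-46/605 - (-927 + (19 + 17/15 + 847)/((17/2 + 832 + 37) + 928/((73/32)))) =315225807407/340325205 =926.25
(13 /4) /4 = 13 /16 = 0.81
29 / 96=0.30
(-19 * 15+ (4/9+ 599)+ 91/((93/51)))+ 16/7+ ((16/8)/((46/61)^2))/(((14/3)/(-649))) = -72309359/590364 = -122.48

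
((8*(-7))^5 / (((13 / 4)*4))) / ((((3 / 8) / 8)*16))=-2202927104 / 39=-56485310.36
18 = 18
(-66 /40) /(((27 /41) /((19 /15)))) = -8569 /2700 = -3.17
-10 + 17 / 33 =-9.48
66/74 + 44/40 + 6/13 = 11801/4810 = 2.45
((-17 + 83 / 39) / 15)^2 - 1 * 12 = -150812 / 13689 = -11.02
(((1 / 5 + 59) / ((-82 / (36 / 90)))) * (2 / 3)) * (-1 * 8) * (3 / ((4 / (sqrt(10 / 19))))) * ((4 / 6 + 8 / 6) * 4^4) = 606208 * sqrt(190) / 19475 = 429.06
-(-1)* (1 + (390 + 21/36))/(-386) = -4699/4632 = -1.01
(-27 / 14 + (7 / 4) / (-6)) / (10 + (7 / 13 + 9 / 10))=-24245 / 124908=-0.19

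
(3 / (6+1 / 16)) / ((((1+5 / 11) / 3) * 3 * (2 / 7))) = 231 / 194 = 1.19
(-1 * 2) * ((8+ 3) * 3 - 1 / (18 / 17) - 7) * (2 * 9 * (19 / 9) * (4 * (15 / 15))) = -68552 / 9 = -7616.89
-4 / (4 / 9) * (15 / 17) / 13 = -135 / 221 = -0.61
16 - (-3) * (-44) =-116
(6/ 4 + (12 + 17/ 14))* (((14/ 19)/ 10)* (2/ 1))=206/ 95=2.17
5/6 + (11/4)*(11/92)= 1283/1104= 1.16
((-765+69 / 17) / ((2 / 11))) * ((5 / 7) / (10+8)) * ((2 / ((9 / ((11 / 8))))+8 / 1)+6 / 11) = -1349425 / 918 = -1469.96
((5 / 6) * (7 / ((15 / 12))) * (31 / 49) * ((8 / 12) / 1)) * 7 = 124 / 9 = 13.78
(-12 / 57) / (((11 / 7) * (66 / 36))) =-168 / 2299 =-0.07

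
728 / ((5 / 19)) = 13832 / 5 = 2766.40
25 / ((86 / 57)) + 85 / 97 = 145535 / 8342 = 17.45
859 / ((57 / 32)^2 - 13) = -879616 / 10063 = -87.41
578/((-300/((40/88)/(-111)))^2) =289/2683513800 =0.00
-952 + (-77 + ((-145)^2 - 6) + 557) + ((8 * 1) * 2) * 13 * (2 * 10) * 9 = 57987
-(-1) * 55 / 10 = 11 / 2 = 5.50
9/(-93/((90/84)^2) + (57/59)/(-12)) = -159300/1435361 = -0.11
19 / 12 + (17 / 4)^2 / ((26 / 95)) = 84341 / 1248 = 67.58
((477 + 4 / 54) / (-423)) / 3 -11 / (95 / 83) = -32505814 / 3254985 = -9.99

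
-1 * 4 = -4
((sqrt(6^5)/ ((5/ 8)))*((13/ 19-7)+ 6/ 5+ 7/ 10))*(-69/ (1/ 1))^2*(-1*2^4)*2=18406559232*sqrt(6)/ 475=94919322.19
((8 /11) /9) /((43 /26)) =208 /4257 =0.05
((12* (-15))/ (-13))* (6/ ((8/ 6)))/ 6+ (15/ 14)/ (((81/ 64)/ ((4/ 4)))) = 27595/ 2457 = 11.23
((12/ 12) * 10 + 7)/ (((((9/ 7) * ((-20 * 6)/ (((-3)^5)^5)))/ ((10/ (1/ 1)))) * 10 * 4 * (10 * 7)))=333423758.35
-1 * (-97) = 97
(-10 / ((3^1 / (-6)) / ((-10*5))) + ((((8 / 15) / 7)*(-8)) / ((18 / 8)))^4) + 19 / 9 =-795805757950829 / 797493650625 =-997.88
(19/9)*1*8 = 152/9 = 16.89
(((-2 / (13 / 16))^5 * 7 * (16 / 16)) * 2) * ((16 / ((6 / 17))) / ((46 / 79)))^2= -13556573569810432 / 1767725973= -7668933.86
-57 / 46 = -1.24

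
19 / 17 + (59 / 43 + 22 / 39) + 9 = 343643 / 28509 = 12.05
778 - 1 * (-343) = 1121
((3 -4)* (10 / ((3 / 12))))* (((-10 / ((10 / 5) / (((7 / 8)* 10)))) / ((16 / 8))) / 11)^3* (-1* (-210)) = 2813671875 / 42592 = 66061.04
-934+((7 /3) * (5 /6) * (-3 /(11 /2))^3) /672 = -9945237 /10648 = -934.00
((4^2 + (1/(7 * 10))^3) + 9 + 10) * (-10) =-12005001/34300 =-350.00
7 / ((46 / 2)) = 7 / 23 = 0.30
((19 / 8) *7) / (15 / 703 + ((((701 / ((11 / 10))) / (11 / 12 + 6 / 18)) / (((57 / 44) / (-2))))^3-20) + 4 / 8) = -911334753 / 26729184223349380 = -0.00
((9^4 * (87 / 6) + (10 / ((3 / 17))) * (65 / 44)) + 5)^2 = 9874464077956 / 1089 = 9067460126.68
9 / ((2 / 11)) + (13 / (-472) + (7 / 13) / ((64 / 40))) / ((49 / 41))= 3740151 / 75166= 49.76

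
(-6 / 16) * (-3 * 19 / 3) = 57 / 8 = 7.12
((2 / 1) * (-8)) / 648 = -2 / 81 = -0.02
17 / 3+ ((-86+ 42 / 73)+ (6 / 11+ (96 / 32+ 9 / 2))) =-71.71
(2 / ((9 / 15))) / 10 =1 / 3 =0.33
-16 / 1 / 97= -16 / 97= -0.16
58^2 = 3364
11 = 11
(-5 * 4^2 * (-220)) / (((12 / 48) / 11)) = 774400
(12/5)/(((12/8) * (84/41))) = 82/105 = 0.78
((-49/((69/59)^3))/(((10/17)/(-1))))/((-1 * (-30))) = 171080707/98552700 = 1.74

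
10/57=0.18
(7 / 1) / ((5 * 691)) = 0.00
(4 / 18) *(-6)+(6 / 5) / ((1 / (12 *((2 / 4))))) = 88 / 15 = 5.87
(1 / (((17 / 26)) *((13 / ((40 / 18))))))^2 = 1600 / 23409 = 0.07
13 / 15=0.87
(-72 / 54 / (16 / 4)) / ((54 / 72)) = -4 / 9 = -0.44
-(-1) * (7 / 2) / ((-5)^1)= -7 / 10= -0.70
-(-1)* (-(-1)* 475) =475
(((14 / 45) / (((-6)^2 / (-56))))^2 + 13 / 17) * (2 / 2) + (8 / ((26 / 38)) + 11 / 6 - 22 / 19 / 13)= 19884621793 / 1377481950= 14.44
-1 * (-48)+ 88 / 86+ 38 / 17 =51.26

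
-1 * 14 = -14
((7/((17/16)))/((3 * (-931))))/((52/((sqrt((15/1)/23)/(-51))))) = 4 * sqrt(345)/103433967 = 0.00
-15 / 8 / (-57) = 5 / 152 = 0.03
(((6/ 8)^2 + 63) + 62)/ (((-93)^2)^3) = 2009/ 10351842935184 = 0.00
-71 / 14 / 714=-71 / 9996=-0.01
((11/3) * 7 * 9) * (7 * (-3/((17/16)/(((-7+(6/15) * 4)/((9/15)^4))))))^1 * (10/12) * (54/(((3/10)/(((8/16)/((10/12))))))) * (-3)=-873180000/17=-51363529.41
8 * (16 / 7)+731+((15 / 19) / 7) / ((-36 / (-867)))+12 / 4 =401661 / 532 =755.00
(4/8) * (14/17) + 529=9000/17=529.41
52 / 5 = 10.40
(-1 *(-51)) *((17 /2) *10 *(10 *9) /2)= 195075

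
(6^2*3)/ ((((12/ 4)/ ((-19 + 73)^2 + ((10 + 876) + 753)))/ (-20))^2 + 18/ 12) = 298771560000/ 4149605003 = 72.00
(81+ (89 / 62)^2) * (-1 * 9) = -2873565 / 3844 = -747.55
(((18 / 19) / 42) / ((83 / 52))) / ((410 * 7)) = 78 / 15840965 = 0.00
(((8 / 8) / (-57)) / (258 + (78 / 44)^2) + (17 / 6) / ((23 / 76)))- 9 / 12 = 5708242531 / 662804892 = 8.61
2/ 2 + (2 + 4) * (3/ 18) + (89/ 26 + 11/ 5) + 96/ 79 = 8.84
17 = 17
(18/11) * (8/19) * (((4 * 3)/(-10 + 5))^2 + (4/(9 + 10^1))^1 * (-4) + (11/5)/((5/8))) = 577152/99275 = 5.81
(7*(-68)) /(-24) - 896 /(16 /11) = -3577 /6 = -596.17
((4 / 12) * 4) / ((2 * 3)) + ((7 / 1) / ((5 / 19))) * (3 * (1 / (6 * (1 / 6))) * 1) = 3601 / 45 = 80.02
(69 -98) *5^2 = -725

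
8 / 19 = 0.42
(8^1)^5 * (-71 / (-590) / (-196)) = -290816 / 14455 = -20.12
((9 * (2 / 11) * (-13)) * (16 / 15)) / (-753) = 416 / 13805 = 0.03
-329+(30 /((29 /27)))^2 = 379411 /841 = 451.14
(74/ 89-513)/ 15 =-34.14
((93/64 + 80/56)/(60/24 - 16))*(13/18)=-16783/108864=-0.15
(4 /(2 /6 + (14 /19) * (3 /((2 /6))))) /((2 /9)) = 1026 /397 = 2.58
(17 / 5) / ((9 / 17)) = 289 / 45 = 6.42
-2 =-2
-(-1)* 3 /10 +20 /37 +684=253391 /370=684.84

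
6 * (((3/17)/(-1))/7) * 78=-1404/119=-11.80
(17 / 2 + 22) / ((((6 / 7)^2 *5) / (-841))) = -2513749 / 360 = -6982.64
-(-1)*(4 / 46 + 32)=32.09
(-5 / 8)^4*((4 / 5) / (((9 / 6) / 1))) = 125 / 1536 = 0.08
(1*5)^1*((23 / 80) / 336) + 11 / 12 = 4951 / 5376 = 0.92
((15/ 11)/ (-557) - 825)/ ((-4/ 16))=20219160/ 6127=3300.01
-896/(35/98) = -12544/5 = -2508.80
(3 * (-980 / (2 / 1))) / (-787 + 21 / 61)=44835 / 23993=1.87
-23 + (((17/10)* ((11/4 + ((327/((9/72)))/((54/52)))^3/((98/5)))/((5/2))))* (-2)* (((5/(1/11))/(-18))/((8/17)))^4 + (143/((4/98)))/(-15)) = -1971611233950.80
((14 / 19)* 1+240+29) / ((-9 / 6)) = -10250 / 57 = -179.82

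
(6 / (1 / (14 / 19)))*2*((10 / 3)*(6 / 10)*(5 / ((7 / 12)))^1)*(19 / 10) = 288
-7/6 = -1.17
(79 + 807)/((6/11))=1624.33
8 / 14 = 4 / 7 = 0.57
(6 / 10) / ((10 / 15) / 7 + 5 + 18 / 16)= 504 / 5225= 0.10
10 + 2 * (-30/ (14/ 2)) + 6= 7.43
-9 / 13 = -0.69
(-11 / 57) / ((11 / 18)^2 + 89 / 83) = -98604 / 738701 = -0.13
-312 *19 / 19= -312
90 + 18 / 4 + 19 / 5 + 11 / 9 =8957 / 90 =99.52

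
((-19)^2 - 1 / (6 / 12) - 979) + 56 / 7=-612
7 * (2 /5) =14 /5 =2.80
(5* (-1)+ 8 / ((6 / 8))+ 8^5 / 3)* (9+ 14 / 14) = 327850 / 3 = 109283.33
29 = 29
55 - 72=-17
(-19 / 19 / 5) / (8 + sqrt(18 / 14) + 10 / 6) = -0.02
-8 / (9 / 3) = -8 / 3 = -2.67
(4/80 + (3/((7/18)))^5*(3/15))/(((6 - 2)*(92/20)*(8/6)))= 5510030709/24739904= 222.72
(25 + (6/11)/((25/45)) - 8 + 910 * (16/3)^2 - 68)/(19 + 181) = 12788041/99000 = 129.17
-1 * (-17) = 17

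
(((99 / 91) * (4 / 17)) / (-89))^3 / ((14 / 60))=-1862974080 / 18270019086136909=-0.00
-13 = -13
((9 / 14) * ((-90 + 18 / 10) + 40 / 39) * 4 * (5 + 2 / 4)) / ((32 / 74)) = -20755779 / 7280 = -2851.07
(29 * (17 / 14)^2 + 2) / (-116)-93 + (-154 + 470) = 5061355 / 22736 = 222.61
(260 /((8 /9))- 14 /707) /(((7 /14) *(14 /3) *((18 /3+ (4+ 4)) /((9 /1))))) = 1595187 /19796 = 80.58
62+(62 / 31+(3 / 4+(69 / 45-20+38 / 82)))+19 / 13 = 48.21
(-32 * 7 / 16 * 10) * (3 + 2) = -700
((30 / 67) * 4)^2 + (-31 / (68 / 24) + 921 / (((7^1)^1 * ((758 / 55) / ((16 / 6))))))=3588501458 / 202458389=17.72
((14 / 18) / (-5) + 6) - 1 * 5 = 38 / 45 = 0.84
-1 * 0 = 0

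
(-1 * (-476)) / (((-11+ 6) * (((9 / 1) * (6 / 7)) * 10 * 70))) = -119 / 6750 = -0.02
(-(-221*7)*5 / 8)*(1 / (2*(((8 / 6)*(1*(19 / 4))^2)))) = 23205 / 1444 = 16.07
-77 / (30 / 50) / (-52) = 2.47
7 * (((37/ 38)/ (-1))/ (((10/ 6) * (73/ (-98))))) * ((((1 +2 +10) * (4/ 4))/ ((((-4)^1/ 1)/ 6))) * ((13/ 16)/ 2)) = -19303011/ 443840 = -43.49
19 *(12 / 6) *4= 152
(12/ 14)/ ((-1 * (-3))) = 2/ 7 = 0.29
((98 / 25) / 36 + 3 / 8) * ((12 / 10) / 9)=871 / 13500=0.06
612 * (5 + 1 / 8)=6273 / 2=3136.50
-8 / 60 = -2 / 15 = -0.13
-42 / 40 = -21 / 20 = -1.05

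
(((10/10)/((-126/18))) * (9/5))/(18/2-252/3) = 0.00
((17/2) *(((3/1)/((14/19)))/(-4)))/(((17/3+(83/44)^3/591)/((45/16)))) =-34300608705/8003884084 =-4.29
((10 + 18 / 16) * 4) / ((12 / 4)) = 89 / 6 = 14.83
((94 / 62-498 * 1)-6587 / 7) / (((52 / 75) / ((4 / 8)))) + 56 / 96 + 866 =-205607 / 1209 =-170.06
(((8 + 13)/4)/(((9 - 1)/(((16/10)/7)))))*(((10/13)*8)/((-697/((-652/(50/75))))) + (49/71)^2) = 1248489903/913530020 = 1.37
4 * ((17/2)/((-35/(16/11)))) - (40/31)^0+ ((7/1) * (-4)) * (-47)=505731/385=1313.59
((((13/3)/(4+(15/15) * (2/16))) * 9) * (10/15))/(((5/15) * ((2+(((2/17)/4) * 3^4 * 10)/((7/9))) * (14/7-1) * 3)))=24752/128139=0.19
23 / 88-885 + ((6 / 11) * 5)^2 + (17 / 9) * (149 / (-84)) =-161116889 / 182952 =-880.65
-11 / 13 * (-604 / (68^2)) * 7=11627 / 15028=0.77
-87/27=-29/9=-3.22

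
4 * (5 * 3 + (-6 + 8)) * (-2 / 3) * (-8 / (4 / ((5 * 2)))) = 2720 / 3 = 906.67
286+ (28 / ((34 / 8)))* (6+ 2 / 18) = 49918 / 153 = 326.26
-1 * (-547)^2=-299209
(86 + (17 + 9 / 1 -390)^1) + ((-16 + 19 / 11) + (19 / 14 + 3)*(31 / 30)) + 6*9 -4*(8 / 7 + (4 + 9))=-1341379 / 4620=-290.34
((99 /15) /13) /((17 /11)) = 363 /1105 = 0.33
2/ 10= 1/ 5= 0.20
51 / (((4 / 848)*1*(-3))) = -3604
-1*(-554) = 554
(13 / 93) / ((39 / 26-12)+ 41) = 26 / 5673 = 0.00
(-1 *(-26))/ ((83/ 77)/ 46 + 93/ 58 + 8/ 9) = 12018006/ 1162867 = 10.33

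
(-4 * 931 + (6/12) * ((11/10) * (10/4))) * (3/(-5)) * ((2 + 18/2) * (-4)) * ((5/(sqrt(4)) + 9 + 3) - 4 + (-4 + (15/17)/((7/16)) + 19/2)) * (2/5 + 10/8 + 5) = -5004280116/425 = -11774776.74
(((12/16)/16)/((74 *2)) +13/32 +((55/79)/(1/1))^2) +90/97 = 10430956107/5734130944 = 1.82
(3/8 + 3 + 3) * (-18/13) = -459/52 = -8.83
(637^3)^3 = 17268510978026030530648477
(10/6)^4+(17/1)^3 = 4920.72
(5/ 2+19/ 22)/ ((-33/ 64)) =-2368/ 363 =-6.52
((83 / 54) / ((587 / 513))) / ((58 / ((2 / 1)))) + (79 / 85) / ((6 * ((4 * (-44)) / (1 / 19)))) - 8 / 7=-1.10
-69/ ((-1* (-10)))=-69/ 10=-6.90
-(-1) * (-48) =-48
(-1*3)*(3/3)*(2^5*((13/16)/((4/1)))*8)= -156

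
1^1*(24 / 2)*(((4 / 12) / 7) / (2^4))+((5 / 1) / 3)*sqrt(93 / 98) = 1 / 28+5*sqrt(186) / 42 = 1.66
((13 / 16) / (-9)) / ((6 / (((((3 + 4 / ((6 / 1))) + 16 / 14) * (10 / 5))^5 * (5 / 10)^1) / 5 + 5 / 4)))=-8745730949657 / 70573265280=-123.92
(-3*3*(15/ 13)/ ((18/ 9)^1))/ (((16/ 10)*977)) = -675/ 203216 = -0.00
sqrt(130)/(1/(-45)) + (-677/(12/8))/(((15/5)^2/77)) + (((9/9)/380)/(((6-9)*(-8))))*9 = -316944239/82080-45*sqrt(130) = -4374.49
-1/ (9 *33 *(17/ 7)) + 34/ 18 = 9530/ 5049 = 1.89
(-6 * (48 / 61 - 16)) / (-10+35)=5568 / 1525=3.65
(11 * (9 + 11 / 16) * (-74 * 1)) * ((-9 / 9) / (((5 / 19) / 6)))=719169 / 4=179792.25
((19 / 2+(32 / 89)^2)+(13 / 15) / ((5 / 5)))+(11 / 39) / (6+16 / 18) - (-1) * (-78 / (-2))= 2371947229 / 47882445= 49.54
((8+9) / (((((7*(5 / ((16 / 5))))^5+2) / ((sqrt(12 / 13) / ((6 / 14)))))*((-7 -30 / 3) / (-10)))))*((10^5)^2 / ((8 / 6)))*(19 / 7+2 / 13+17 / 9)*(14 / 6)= 1429838233600000000000*sqrt(39) / 748938680632701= 11922654.20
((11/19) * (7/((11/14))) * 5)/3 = 490/57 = 8.60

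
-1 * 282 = -282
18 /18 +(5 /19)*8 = 3.11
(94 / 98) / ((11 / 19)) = 893 / 539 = 1.66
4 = 4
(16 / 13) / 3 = 16 / 39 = 0.41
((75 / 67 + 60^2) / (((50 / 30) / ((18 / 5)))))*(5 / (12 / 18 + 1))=1563462 / 67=23335.25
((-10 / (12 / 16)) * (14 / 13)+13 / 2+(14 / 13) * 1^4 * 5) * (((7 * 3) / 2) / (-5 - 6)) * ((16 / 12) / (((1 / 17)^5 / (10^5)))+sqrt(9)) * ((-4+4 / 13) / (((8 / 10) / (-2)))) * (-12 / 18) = -1180447265864860 / 429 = -2751625328356.32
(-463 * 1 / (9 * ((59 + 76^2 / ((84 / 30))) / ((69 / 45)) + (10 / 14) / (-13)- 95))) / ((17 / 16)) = -15504944 / 412699905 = -0.04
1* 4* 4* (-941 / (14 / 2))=-15056 / 7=-2150.86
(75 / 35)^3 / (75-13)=3375 / 21266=0.16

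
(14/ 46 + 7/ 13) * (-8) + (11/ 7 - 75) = -167798/ 2093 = -80.17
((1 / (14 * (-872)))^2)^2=0.00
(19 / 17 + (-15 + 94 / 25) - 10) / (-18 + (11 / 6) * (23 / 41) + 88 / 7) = 4.57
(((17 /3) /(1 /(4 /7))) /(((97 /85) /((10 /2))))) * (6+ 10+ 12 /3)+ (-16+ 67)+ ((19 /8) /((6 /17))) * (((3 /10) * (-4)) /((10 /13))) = 264201437 /814800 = 324.25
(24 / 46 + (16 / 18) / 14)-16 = -22336 / 1449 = -15.41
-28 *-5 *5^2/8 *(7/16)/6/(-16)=-6125/3072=-1.99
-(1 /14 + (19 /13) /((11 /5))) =-1473 /2002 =-0.74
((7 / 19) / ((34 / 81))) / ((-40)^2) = 567 / 1033600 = 0.00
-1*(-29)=29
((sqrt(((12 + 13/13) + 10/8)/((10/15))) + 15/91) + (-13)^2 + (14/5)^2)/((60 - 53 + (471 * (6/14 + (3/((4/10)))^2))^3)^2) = 361417728 * sqrt(38)/174416273496395250795479806994956009 + 27721496993792/56685288886328456508530937273360702925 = 0.00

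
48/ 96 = 1/ 2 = 0.50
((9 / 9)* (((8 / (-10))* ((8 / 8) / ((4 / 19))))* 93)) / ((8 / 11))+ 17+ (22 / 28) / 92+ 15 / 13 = -19580543 / 41860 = -467.76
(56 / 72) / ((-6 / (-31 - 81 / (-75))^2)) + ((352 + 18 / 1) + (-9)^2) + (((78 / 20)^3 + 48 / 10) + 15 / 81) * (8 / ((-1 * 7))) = 1143906 / 4375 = 261.46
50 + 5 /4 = 205 /4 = 51.25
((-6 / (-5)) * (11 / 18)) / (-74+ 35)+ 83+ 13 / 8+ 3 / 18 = 396737 / 4680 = 84.77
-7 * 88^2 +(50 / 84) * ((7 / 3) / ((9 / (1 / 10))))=-17563387 / 324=-54207.98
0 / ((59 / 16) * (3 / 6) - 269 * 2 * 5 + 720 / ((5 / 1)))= 0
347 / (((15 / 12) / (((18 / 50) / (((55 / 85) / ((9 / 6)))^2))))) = 8122923 / 15125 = 537.05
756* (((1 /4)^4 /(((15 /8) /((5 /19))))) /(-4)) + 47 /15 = 3.03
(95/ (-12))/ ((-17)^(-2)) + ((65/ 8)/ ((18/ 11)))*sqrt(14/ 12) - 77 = -28379/ 12 + 715*sqrt(42)/ 864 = -2359.55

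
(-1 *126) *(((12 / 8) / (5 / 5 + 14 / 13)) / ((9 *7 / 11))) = -143 / 9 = -15.89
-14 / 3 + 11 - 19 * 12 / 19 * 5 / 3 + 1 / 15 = -68 / 5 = -13.60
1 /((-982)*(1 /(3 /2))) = -3 /1964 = -0.00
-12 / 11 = -1.09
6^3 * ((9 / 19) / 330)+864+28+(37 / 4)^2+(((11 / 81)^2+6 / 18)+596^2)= 356194.22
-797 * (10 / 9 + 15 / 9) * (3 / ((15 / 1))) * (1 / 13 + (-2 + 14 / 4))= -163385 / 234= -698.23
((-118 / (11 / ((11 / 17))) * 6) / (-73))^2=501264 / 1540081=0.33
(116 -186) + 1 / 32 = -69.97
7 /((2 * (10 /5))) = 7 /4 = 1.75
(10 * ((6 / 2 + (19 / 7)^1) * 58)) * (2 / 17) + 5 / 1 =46995 / 119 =394.92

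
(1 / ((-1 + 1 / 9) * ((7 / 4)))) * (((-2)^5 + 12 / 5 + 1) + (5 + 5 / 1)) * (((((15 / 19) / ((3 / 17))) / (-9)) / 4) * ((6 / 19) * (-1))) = 4743 / 10108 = 0.47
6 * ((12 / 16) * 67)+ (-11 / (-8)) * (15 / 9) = 7291 / 24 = 303.79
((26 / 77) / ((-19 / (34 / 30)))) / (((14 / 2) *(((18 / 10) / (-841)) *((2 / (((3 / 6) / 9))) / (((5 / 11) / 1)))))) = 929305 / 54748386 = 0.02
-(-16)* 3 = 48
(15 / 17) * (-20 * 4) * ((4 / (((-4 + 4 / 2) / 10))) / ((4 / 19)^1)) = 114000 / 17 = 6705.88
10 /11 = 0.91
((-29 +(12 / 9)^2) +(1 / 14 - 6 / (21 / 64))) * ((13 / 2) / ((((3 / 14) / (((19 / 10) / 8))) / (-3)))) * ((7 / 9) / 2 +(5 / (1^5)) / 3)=10464155 / 5184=2018.55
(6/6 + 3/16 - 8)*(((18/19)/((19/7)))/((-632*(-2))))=-6867/3650432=-0.00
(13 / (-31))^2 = 169 / 961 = 0.18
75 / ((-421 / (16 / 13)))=-1200 / 5473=-0.22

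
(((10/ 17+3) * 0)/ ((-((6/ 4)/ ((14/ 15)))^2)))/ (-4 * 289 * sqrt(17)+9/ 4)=0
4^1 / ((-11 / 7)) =-28 / 11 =-2.55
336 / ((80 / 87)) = 1827 / 5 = 365.40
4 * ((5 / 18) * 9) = 10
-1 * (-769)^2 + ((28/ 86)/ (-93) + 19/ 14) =-591359.65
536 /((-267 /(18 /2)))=-1608 /89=-18.07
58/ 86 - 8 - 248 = -10979/ 43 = -255.33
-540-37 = -577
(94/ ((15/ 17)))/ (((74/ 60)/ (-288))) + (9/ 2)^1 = -1840563/ 74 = -24872.47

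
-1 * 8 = -8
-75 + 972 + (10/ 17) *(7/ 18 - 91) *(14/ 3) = 297553/ 459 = 648.26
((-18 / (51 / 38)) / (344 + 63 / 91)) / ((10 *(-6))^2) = -247 / 22853100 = -0.00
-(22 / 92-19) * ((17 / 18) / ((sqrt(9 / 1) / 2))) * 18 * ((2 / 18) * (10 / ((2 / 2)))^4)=236247.99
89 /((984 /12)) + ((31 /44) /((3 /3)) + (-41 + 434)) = 712201 /1804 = 394.79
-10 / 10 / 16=-1 / 16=-0.06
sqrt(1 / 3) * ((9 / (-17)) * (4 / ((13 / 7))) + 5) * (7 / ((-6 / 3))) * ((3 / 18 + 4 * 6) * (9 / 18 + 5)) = -9523745 * sqrt(3) / 15912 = -1036.68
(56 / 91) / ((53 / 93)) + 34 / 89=1.46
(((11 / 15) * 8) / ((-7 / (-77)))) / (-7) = -968 / 105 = -9.22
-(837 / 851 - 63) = 52776 / 851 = 62.02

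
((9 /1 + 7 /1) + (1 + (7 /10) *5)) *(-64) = -1312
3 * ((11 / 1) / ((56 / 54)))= 891 / 28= 31.82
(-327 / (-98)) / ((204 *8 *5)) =109 / 266560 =0.00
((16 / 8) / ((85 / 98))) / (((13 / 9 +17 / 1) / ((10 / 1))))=1764 / 1411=1.25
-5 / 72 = -0.07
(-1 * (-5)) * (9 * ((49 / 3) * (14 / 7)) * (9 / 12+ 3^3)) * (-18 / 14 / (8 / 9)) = -59003.44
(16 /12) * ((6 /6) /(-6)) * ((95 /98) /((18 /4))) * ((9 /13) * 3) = -0.10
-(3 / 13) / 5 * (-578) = 1734 / 65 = 26.68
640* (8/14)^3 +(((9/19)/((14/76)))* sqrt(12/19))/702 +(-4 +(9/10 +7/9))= 2* sqrt(57)/5187 +3614713/30870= 117.10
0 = 0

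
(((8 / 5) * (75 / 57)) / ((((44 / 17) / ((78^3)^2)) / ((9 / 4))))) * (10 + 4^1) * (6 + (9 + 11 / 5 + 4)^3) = 106056974112127968384 / 5225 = 20297985476005352.80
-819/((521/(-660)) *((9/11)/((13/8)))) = 2060.60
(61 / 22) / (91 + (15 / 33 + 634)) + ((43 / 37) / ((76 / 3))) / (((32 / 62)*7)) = 78041 / 4724160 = 0.02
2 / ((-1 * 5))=-2 / 5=-0.40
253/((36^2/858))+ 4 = 37043/216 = 171.50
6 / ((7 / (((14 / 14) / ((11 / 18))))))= 108 / 77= 1.40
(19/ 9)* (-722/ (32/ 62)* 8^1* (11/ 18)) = -2338919/ 162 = -14437.77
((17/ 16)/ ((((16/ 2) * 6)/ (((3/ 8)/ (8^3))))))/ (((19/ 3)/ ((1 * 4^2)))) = 51/ 1245184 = 0.00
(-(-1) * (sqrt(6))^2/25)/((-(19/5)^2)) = -6/361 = -0.02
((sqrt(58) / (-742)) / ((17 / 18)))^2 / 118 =2349 / 2346916691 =0.00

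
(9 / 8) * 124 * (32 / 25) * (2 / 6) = 1488 / 25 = 59.52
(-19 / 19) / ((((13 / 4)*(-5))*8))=1 / 130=0.01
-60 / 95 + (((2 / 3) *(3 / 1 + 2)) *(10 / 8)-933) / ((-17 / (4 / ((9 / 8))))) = 1688684 / 8721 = 193.63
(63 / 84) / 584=0.00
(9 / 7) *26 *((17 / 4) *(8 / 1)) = 7956 / 7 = 1136.57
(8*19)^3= 3511808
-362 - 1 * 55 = -417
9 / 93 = 0.10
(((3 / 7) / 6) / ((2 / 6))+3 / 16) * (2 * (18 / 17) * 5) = 2025 / 476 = 4.25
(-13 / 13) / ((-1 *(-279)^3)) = -1 / 21717639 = -0.00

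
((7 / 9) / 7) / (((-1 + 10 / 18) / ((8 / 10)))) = -1 / 5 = -0.20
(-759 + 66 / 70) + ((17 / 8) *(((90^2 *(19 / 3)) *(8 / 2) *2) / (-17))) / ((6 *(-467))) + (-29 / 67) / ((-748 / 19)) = -605953272409 / 819146020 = -739.74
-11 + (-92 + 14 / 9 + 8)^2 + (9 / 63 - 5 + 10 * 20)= 3958357 / 567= 6981.23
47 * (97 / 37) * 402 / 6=305453 / 37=8255.49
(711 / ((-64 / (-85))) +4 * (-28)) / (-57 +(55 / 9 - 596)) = -479403 / 372608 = -1.29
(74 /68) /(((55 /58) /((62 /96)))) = 33263 /44880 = 0.74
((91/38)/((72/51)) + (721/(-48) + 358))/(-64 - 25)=-39293/10146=-3.87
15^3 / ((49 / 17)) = 57375 / 49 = 1170.92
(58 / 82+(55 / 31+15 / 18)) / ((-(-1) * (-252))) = -25279 / 1921752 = -0.01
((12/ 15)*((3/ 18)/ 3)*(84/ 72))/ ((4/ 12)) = 7/ 45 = 0.16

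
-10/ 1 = -10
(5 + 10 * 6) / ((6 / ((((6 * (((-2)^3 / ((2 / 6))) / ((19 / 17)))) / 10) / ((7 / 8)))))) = -159.52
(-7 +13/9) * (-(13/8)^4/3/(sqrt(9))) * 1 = 714025/165888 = 4.30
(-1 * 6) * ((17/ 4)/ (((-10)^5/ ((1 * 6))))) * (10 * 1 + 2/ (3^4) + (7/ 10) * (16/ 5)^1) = 0.02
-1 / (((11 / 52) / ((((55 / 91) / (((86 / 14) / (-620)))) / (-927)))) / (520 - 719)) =2467600 / 39861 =61.91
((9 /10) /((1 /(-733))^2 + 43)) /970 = 4835601 /224103251600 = 0.00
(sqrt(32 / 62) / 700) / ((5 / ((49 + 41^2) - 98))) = 1632 * sqrt(31) / 27125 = 0.33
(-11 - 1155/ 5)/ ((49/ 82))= -19844/ 49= -404.98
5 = 5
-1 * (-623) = 623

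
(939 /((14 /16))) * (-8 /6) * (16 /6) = -80128 /21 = -3815.62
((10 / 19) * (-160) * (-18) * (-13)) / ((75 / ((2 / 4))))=-2496 / 19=-131.37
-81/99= -9/11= -0.82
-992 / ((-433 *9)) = 992 / 3897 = 0.25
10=10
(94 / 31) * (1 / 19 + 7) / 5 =12596 / 2945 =4.28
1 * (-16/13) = -16/13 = -1.23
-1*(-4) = 4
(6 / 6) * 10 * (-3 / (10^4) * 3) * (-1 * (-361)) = -3249 / 1000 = -3.25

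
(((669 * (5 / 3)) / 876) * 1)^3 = 1386195875 / 672221376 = 2.06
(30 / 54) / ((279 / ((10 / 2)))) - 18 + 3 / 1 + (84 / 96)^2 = -2285921 / 160704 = -14.22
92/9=10.22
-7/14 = -0.50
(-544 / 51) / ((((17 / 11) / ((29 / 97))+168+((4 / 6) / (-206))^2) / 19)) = -192903447 / 164827070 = -1.17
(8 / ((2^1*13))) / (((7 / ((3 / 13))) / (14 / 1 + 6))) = 240 / 1183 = 0.20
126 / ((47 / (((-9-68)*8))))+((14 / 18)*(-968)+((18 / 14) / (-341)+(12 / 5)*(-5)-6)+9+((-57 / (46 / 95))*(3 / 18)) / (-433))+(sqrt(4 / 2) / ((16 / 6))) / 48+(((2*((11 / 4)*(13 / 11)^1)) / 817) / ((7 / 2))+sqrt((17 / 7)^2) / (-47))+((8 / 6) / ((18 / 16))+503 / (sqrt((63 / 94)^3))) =-237798974752707413 / 98585222587236+sqrt(2) / 128+47282*sqrt(658) / 1323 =-1495.36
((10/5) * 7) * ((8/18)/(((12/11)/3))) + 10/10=163/9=18.11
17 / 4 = 4.25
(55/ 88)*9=45/ 8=5.62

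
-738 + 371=-367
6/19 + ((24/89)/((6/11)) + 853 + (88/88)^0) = 1445484/1691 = 854.81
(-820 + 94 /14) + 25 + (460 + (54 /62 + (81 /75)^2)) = -44247432 /135625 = -326.25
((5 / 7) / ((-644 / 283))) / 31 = -1415 / 139748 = -0.01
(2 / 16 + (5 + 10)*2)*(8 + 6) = 1687 / 4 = 421.75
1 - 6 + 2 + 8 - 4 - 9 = -8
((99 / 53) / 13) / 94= 99 / 64766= 0.00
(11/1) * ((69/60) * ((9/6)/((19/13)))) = 9867/760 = 12.98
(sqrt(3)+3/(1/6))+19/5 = sqrt(3)+109/5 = 23.53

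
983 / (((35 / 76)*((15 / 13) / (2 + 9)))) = 10683244 / 525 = 20349.04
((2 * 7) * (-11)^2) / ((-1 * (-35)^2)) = -1.38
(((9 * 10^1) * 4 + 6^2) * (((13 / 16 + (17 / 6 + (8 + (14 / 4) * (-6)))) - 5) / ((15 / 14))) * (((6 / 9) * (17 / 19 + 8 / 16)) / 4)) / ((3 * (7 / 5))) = -401687 / 1368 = -293.63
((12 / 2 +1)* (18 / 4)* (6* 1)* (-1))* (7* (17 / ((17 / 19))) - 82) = -9639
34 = 34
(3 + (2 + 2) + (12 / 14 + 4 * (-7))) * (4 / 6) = -94 / 7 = -13.43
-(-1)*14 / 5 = 14 / 5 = 2.80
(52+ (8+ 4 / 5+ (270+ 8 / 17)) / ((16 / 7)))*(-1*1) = -118443 / 680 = -174.18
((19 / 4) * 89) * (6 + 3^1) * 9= 34242.75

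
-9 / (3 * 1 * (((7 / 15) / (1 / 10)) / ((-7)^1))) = 9 / 2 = 4.50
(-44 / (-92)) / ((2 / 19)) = 209 / 46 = 4.54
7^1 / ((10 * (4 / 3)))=21 / 40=0.52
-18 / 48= -3 / 8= -0.38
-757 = -757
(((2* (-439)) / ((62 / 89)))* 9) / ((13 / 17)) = -14833.41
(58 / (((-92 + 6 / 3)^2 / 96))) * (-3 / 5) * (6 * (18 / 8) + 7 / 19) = -122264 / 21375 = -5.72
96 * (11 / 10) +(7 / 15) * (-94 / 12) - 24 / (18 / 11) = 1571 / 18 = 87.28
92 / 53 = 1.74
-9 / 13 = -0.69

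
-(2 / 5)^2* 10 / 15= -8 / 75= -0.11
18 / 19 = 0.95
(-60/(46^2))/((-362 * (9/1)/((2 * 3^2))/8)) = 120/95749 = 0.00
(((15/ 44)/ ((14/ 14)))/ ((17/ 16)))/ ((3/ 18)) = 360/ 187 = 1.93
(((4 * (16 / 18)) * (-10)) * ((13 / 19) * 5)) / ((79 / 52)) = -1081600 / 13509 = -80.07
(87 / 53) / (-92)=-87 / 4876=-0.02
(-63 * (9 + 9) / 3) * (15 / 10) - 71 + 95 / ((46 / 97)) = -437.67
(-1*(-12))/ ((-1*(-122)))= 6/ 61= 0.10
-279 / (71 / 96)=-26784 / 71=-377.24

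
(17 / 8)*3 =51 / 8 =6.38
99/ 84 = 33/ 28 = 1.18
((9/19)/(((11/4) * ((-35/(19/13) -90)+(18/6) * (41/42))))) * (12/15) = -2016/1624205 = -0.00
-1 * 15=-15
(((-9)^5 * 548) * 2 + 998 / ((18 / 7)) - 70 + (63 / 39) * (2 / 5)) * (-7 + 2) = 37859670367 / 117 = 323586926.21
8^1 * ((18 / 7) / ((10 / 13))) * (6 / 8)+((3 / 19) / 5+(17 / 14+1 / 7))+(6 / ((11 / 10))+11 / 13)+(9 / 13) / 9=5291749 / 190190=27.82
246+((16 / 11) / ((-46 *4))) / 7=435664 / 1771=246.00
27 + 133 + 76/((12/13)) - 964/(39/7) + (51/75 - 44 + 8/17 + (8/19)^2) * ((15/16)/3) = 357244337/6382480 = 55.97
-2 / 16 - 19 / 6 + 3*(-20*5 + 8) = -6703 / 24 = -279.29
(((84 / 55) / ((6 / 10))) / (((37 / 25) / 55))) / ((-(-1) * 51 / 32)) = 112000 / 1887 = 59.35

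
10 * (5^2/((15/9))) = 150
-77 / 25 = -3.08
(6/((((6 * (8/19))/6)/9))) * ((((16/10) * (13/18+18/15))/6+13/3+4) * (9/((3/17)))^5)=39142769700699/100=391427697006.99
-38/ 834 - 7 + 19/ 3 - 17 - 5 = -3157/ 139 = -22.71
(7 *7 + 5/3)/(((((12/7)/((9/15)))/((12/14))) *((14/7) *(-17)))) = -38/85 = -0.45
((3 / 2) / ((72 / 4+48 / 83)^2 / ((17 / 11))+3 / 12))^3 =0.00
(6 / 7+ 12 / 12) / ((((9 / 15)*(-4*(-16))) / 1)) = 65 / 1344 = 0.05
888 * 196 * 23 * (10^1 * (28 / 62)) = 560434560 / 31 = 18078534.19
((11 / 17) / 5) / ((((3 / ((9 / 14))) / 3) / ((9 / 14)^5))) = 5845851 / 640010560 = 0.01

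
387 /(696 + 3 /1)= 129 /233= 0.55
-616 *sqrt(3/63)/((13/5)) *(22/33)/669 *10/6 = -4400 *sqrt(21)/234819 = -0.09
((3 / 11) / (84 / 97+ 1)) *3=873 / 1991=0.44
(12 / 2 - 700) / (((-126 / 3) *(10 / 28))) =694 / 15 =46.27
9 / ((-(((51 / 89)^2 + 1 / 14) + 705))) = -0.01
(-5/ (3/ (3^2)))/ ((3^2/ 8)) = -13.33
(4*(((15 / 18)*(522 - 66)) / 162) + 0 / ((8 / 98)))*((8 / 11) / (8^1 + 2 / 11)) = 608 / 729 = 0.83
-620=-620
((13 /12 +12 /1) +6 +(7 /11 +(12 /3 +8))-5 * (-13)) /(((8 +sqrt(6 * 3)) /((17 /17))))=12767 /759-12767 * sqrt(2) /2024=7.90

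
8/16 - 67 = -133/2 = -66.50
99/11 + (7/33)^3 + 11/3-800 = -28294055/35937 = -787.32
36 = 36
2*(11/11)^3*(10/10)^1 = 2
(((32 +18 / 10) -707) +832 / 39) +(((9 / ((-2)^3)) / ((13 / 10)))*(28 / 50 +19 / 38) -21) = -1051103 / 1560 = -673.78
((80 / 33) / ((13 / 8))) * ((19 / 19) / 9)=640 / 3861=0.17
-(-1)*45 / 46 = 45 / 46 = 0.98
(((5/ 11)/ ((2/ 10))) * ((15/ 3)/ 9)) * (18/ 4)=125/ 22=5.68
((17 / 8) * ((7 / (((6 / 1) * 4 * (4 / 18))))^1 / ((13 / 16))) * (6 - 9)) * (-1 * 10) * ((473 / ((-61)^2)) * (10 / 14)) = 1809225 / 193492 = 9.35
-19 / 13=-1.46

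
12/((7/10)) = 120/7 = 17.14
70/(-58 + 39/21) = -490/393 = -1.25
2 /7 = 0.29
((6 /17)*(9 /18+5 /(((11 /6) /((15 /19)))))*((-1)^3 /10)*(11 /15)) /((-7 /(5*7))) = 0.34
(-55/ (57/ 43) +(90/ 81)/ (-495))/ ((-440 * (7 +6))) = 702443/ 96833880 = 0.01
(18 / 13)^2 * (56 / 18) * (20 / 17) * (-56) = -1128960 / 2873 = -392.96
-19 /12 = -1.58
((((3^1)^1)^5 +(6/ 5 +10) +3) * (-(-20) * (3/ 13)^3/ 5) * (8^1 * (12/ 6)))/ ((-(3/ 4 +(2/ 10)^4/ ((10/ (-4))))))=-5555520000/ 20579299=-269.96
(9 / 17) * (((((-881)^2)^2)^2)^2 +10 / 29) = 34375976353262329025695949559142727551843911003231 / 493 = 69728146761181194778287930000000000000000000000.00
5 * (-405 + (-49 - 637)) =-5455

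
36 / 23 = 1.57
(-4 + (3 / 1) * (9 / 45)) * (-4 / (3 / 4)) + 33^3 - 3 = 539282 / 15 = 35952.13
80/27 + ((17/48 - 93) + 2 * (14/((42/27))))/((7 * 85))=729353/257040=2.84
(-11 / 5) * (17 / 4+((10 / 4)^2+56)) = -1463 / 10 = -146.30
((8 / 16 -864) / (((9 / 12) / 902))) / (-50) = 20770.05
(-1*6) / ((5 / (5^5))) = -3750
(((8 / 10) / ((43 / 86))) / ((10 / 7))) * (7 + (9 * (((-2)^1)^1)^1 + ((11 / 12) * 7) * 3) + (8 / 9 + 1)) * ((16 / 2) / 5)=4088 / 225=18.17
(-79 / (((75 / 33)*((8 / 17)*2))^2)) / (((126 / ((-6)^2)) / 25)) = -2762551 / 22400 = -123.33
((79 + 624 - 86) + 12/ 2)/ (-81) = -623/ 81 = -7.69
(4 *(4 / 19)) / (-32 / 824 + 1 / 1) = 1648 / 1881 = 0.88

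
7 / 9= 0.78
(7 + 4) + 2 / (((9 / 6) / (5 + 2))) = 61 / 3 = 20.33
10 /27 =0.37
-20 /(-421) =20 /421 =0.05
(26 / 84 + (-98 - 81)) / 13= -7505 / 546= -13.75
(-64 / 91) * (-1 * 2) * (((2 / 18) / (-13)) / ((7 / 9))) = -128 / 8281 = -0.02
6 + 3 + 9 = 18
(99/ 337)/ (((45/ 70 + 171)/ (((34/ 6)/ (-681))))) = -2618/ 183827097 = -0.00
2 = 2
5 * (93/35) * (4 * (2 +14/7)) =1488/7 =212.57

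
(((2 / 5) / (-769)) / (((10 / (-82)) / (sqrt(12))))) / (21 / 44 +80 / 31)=0.00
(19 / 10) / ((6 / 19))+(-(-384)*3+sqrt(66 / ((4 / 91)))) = sqrt(6006) / 2+69481 / 60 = 1196.77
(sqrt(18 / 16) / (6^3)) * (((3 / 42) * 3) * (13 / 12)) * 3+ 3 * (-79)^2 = 18723.00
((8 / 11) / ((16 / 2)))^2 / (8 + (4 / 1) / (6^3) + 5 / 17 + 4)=918 / 1367663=0.00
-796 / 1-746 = -1542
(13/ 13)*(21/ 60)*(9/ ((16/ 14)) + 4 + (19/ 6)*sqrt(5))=133*sqrt(5)/ 120 + 133/ 32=6.63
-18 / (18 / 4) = -4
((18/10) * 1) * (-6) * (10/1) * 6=-648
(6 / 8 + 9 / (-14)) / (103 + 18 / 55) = 165 / 159124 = 0.00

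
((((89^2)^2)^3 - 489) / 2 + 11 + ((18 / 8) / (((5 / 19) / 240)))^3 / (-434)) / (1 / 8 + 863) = 42877534058929500644318488 / 299677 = 143079162094286517298.02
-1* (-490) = 490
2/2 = 1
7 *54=378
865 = 865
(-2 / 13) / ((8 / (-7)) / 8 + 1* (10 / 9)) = -126 / 793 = -0.16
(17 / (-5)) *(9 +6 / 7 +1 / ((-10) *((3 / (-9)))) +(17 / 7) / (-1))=-9197 / 350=-26.28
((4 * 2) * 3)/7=24/7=3.43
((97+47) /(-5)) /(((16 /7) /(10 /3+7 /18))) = -469 /10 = -46.90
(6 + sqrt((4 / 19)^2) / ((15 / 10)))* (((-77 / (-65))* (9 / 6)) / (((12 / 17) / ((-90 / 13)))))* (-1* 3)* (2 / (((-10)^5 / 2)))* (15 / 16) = -247401 / 20550400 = -0.01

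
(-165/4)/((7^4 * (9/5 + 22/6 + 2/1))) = -2475/1075648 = -0.00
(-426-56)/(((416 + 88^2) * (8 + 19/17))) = -241/37200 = -0.01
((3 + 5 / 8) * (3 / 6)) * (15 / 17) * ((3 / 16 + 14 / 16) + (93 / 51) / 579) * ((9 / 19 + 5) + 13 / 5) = 196472419 / 14278912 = 13.76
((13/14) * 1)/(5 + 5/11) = 143/840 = 0.17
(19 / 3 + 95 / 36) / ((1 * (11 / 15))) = 1615 / 132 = 12.23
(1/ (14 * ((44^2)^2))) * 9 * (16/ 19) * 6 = 0.00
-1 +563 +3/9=1687/3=562.33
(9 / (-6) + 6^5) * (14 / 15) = 36281 / 5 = 7256.20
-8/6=-4/3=-1.33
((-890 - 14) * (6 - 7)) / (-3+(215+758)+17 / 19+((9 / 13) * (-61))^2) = 1451372 / 4422081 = 0.33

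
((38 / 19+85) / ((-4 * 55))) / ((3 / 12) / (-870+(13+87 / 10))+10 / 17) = -246007 / 365750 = -0.67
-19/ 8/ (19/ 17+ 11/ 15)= -4845/ 3776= -1.28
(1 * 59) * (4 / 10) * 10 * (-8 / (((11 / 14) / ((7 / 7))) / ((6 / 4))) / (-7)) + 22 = 5906 / 11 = 536.91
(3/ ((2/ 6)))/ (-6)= -3/ 2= -1.50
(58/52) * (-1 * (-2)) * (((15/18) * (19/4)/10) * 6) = 551/104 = 5.30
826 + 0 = 826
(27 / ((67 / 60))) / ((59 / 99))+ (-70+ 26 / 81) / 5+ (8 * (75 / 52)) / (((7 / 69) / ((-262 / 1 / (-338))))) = 2826477675922 / 24621240735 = 114.80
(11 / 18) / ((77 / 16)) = 8 / 63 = 0.13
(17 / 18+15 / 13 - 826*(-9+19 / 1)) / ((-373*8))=1932349 / 698256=2.77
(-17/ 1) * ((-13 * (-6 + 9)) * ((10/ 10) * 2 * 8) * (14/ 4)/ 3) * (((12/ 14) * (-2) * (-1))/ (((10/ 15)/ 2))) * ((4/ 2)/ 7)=127296/ 7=18185.14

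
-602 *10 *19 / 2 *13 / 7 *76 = -8071960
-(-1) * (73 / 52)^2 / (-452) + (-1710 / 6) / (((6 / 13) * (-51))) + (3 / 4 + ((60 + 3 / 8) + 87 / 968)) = 552985068437 / 7542245568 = 73.32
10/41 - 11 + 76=2675/41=65.24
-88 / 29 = -3.03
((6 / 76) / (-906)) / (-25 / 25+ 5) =-1 / 45904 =-0.00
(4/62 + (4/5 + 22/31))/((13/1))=244/2015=0.12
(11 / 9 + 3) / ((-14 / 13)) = -247 / 63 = -3.92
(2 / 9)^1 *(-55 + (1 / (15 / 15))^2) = -12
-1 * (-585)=585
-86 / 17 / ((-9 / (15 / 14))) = 0.60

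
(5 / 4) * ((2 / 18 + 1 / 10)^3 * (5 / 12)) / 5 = 6859 / 6998400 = 0.00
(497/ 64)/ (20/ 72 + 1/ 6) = 4473/ 256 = 17.47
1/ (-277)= -1/ 277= -0.00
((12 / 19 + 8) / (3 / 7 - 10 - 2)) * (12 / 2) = -2296 / 513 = -4.48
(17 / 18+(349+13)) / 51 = 6533 / 918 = 7.12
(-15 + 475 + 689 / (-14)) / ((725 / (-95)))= -109269 / 2030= -53.83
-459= -459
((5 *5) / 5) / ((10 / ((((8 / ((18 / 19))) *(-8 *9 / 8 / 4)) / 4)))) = -19 / 8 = -2.38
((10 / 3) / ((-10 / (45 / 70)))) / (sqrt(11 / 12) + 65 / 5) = -234 / 14119 + 3 * sqrt(33) / 14119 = -0.02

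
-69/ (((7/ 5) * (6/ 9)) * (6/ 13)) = -160.18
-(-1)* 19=19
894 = 894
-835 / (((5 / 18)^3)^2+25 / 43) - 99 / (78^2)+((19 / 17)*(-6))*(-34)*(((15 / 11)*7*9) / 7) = 1725102845423521 / 1265573700820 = 1363.10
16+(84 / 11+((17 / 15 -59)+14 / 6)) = -5263 / 165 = -31.90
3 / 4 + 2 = 2.75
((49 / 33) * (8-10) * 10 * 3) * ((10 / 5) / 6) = -980 / 33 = -29.70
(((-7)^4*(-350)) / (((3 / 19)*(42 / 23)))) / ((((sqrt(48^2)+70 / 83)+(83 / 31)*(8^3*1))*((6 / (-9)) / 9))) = 67492170025 / 2435228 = 27714.93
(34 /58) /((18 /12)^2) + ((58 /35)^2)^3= 10060930816484 /479787328125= 20.97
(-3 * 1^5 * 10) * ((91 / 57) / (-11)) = 910 / 209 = 4.35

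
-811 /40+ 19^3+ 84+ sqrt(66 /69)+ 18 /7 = sqrt(506) /23+ 1939083 /280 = 6926.27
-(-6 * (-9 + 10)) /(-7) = -6 /7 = -0.86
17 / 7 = 2.43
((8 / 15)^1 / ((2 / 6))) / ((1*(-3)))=-8 / 15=-0.53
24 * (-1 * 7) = -168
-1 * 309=-309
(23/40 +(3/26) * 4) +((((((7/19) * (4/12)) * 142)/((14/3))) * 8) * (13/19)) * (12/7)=47438213/1314040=36.10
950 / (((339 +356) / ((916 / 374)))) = 3.35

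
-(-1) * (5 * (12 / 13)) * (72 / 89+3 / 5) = 7524 / 1157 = 6.50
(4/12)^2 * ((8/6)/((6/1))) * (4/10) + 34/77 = 14078/31185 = 0.45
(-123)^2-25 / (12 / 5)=181423 / 12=15118.58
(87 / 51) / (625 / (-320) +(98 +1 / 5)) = 9280 / 523583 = 0.02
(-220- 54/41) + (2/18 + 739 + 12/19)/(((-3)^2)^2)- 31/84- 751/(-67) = -214505126809/1065363516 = -201.34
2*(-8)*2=-32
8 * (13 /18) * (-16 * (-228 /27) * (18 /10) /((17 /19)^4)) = 2192.52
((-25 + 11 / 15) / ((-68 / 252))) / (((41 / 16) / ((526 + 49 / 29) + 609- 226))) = 646009728 / 20213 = 31960.11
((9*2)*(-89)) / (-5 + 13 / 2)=-1068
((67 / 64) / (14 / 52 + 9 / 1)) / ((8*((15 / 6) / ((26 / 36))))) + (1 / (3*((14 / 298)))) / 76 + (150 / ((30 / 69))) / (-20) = -6333593561 / 369250560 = -17.15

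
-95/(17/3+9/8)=-13.99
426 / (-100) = -213 / 50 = -4.26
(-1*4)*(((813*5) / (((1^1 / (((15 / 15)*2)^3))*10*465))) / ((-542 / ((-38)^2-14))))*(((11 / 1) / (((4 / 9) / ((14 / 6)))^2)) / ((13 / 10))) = 533610 / 31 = 17213.23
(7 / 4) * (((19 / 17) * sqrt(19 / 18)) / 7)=19 * sqrt(38) / 408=0.29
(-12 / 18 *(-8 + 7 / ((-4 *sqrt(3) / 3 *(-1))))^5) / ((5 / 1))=2661901 / 240 - 47388383 *sqrt(3) / 7680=403.87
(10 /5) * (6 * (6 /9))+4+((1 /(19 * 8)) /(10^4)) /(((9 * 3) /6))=82080001 /6840000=12.00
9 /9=1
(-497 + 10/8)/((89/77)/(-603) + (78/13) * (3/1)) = -92072673/3342676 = -27.54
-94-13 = -107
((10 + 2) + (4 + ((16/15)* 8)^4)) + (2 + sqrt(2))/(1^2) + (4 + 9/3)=sqrt(2) + 269701081/50625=5328.84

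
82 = 82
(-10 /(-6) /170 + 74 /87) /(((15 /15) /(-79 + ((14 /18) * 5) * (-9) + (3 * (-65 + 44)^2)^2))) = 1484765725 /986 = 1505847.59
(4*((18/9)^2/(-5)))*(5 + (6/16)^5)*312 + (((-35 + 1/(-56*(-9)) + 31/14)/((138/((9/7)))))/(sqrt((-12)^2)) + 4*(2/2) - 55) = -65569926391/12983040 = -5050.43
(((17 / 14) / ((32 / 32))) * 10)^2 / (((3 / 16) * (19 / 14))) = 231200 / 399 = 579.45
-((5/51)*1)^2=-25/2601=-0.01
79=79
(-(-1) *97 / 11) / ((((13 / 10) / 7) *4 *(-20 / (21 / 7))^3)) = -18333 / 457600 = -0.04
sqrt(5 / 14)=sqrt(70) / 14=0.60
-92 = -92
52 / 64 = 13 / 16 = 0.81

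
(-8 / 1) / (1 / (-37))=296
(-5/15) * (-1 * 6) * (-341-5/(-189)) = -128888/189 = -681.95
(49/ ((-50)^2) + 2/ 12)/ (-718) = -1397/ 5385000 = -0.00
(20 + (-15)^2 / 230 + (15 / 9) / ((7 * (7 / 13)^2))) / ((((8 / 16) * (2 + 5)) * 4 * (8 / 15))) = 5159275 / 1767136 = 2.92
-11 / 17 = -0.65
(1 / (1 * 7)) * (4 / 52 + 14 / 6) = 94 / 273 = 0.34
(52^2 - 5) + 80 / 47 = 126933 / 47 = 2700.70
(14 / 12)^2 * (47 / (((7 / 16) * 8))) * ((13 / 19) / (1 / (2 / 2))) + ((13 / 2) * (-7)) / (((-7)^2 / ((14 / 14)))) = 13858 / 1197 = 11.58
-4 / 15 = -0.27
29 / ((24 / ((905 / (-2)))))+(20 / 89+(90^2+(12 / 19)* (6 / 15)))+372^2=59227358813 / 405840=145937.71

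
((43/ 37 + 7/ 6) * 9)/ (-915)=-517/ 22570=-0.02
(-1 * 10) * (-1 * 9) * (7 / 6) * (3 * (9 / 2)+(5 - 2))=3465 / 2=1732.50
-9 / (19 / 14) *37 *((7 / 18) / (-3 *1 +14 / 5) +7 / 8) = 262.41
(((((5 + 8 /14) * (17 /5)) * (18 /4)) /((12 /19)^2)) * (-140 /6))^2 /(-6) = -6365007961 /1536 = -4143885.39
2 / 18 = 1 / 9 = 0.11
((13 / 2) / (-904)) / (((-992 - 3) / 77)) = 1001 / 1798960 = 0.00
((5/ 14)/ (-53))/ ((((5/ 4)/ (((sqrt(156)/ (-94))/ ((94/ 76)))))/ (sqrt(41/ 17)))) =76*sqrt(27183)/ 13932163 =0.00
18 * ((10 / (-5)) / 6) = -6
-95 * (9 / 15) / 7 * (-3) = 171 / 7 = 24.43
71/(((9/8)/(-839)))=-476552/9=-52950.22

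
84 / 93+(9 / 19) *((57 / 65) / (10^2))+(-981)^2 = 193915924337 / 201500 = 962361.91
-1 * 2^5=-32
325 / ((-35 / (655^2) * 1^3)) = -27886625 / 7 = -3983803.57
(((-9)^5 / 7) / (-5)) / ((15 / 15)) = 59049 / 35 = 1687.11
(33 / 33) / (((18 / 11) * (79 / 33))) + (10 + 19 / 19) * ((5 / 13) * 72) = 1878613 / 6162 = 304.87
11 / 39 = 0.28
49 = 49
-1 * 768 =-768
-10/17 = -0.59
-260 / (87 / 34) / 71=-1.43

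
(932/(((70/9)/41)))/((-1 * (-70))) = 85977/1225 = 70.19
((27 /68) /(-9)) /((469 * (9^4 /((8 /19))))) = -2 /331302069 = -0.00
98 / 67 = 1.46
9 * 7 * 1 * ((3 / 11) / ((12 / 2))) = 63 / 22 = 2.86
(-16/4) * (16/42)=-32/21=-1.52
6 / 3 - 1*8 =-6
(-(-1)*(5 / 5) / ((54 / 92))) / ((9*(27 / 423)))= 2162 / 729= 2.97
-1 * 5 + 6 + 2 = 3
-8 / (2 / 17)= -68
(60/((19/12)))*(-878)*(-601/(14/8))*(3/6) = 759856320/133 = 5713205.41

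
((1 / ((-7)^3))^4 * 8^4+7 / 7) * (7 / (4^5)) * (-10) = -69206456485 / 1012391292416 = -0.07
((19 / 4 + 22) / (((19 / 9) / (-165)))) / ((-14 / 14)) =158895 / 76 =2090.72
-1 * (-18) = 18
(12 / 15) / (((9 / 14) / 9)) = 56 / 5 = 11.20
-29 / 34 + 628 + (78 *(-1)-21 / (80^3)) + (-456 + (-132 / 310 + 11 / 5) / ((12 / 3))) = 25252980933 / 269824000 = 93.59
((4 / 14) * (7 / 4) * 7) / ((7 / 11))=11 / 2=5.50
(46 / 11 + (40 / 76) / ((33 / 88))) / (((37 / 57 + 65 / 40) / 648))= 1067904 / 671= 1591.51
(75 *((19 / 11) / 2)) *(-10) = -7125 / 11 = -647.73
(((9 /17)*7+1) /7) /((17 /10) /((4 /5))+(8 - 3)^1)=0.09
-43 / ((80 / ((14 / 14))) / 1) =-43 / 80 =-0.54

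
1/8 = 0.12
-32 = -32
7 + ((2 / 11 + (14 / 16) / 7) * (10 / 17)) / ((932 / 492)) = 1236593 / 174284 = 7.10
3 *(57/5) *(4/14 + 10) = 12312/35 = 351.77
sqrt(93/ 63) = sqrt(651)/ 21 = 1.21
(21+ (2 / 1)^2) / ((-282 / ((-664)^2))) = -5511200 / 141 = -39086.52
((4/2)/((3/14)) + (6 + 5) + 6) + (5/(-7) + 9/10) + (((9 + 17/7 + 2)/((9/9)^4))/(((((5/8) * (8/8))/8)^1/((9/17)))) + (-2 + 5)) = 430247/3570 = 120.52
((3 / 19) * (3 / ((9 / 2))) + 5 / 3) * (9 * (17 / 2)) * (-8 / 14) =-10302 / 133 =-77.46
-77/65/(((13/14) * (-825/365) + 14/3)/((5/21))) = -11242/102349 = -0.11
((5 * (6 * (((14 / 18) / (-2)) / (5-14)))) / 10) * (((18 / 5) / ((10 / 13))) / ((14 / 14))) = 91 / 150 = 0.61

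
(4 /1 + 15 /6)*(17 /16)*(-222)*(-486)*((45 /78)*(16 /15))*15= 6878115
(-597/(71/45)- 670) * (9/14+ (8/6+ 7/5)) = -10554883/2982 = -3539.53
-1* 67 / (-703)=67 / 703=0.10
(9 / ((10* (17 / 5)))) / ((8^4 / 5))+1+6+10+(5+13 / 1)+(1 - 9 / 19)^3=33571984815 / 955211776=35.15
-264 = -264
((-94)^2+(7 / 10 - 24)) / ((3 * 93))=88127 / 2790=31.59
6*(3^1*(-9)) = -162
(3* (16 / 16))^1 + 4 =7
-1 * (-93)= 93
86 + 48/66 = 954/11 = 86.73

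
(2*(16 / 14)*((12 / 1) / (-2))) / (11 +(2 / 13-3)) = -624 / 371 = -1.68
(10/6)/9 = 5/27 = 0.19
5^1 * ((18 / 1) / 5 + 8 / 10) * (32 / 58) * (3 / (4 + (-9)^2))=1056 / 2465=0.43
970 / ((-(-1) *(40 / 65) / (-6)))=-18915 / 2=-9457.50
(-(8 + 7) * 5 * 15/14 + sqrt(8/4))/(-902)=1125/12628-sqrt(2)/902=0.09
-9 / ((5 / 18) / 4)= -648 / 5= -129.60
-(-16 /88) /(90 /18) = 2 /55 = 0.04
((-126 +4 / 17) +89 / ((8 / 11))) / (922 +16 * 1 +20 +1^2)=-461 / 130424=-0.00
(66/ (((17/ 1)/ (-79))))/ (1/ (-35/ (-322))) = -13035/ 391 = -33.34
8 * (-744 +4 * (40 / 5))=-5696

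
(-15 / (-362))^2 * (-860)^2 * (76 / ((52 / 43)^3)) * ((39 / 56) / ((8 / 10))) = 235672910184375 / 4960801664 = 47507.02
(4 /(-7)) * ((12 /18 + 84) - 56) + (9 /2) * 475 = 89087 /42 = 2121.12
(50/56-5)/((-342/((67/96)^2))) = 516235/88252416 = 0.01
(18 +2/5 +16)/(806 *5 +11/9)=1548/181405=0.01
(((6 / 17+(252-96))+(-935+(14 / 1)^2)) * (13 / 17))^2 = 16580425225 / 83521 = 198518.04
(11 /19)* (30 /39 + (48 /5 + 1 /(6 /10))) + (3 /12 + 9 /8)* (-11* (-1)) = 654841 /29640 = 22.09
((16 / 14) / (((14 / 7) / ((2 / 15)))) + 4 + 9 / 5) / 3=617 / 315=1.96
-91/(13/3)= -21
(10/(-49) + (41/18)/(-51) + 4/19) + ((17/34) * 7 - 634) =-269447266/427329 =-630.54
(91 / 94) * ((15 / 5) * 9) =2457 / 94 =26.14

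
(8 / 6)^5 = 1024 / 243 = 4.21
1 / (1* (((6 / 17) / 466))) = 3961 / 3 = 1320.33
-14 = -14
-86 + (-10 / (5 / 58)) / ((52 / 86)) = -3612 / 13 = -277.85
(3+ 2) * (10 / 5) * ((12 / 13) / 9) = 40 / 39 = 1.03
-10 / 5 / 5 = -2 / 5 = -0.40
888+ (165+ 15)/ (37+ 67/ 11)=70482/ 79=892.18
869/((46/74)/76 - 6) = -2443628/16849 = -145.03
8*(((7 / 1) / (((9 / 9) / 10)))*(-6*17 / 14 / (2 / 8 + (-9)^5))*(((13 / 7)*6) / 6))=42432 / 330673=0.13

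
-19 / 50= -0.38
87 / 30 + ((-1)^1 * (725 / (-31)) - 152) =-38971 / 310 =-125.71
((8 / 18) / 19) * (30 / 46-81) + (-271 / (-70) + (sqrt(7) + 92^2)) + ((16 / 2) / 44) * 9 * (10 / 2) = 8476.82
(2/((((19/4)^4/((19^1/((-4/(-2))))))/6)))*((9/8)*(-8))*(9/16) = -7776/6859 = -1.13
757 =757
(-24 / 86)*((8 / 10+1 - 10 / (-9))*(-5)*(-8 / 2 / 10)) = -1048 / 645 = -1.62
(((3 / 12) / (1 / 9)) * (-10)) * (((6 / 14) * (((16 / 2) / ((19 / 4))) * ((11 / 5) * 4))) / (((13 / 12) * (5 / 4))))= -912384 / 8645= -105.54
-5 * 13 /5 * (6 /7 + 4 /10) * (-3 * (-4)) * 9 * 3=-185328 /35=-5295.09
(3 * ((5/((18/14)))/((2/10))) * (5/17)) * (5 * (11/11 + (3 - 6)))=-8750/51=-171.57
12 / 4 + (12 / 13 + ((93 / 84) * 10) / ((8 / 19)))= 43997 / 1456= 30.22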